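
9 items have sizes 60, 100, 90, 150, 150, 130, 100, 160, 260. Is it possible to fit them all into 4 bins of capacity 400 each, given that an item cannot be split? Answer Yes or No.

Yes

A valid assignment using 4 bins:
  bin 1: 260 + 130 = 390
  bin 2: 160 + 150 + 90 = 400
  bin 3: 150 + 100 + 100 = 350
  bin 4: 60 = 60
Every load is within 400, so 4 bins suffice.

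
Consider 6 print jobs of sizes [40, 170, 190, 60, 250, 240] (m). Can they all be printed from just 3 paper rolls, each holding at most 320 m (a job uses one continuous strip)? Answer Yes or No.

Total = 950 m; ⌈950/320⌉ = 3.
4 print jobs each exceed half the capacity and cannot share a roll, forcing at least 4 paper rolls.
At least 4 paper rolls are required, but only 3 are allowed.

No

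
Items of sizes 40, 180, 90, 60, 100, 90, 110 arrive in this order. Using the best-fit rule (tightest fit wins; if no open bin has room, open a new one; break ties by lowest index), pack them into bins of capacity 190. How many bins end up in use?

  40 → bin 1 (new)  [load 40/190]
  180 → bin 2 (new)  [load 180/190]
  90 → bin 1  [load 130/190]
  60 → bin 1  [load 190/190]
  100 → bin 3 (new)  [load 100/190]
  90 → bin 3  [load 190/190]
  110 → bin 4 (new)  [load 110/190]
4 bins opened.

4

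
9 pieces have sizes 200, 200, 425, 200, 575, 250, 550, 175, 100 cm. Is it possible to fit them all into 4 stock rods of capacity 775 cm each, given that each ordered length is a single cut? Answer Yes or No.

Yes

A valid assignment using 4 stock rods:
  stock rod 1: 575 + 200 = 775
  stock rod 2: 550 + 200 = 750
  stock rod 3: 425 + 250 + 100 = 775
  stock rod 4: 200 + 175 = 375
Every load is within 775 cm, so 4 stock rods suffice.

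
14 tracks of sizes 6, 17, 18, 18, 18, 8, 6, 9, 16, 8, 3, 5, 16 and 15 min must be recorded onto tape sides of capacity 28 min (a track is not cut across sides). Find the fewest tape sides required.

7

Total = 18 + 18 + 18 + 17 + 16 + 16 + 15 + 9 + 8 + 8 + 6 + 6 + 5 + 3 = 163 min.
Lower bound: ⌈163/28⌉ = 6 tape sides.
Also, 7 tracks each exceed 14 min, and no two of those can share a side, so at least 7 tape sides are needed.
A packing using 7 tape sides:
  side 1: 18 + 9 = 27
  side 2: 18 + 8 = 26
  side 3: 18 + 8 = 26
  side 4: 17 + 6 + 5 = 28
  side 5: 16 + 6 + 3 = 25
  side 6: 16 = 16
  side 7: 15 = 15
This matches the lower bound, so 7 is optimal.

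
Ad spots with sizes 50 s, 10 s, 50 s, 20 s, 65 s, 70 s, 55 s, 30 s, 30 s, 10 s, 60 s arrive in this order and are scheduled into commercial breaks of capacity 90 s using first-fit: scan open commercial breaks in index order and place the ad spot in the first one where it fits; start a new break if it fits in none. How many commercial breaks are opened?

6

  50 → break 1 (new)  [load 50/90]
  10 → break 1  [load 60/90]
  50 → break 2 (new)  [load 50/90]
  20 → break 1  [load 80/90]
  65 → break 3 (new)  [load 65/90]
  70 → break 4 (new)  [load 70/90]
  55 → break 5 (new)  [load 55/90]
  30 → break 2  [load 80/90]
  30 → break 5  [load 85/90]
  10 → break 1  [load 90/90]
  60 → break 6 (new)  [load 60/90]
6 commercial breaks opened.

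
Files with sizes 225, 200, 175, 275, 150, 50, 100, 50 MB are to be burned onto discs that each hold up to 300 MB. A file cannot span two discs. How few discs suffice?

Total = 275 + 225 + 200 + 175 + 150 + 100 + 50 + 50 = 1225 MB.
Lower bound: ⌈1225/300⌉ = 5 discs.
A packing using 5 discs:
  disc 1: 275 = 275
  disc 2: 225 + 50 = 275
  disc 3: 200 + 100 = 300
  disc 4: 175 + 50 = 225
  disc 5: 150 = 150
This matches the lower bound, so 5 is optimal.

5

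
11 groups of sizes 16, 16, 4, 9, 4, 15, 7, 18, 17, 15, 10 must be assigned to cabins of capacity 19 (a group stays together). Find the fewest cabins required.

8

Total = 18 + 17 + 16 + 16 + 15 + 15 + 10 + 9 + 7 + 4 + 4 = 131.
Lower bound: ⌈131/19⌉ = 7 cabins.
A packing using 8 cabins:
  cabin 1: 18 = 18
  cabin 2: 17 = 17
  cabin 3: 16 = 16
  cabin 4: 16 = 16
  cabin 5: 15 + 4 = 19
  cabin 6: 15 + 4 = 19
  cabin 7: 10 + 9 = 19
  cabin 8: 7 = 7
No arrangement into 7 cabins stays within capacity, so 8 is optimal.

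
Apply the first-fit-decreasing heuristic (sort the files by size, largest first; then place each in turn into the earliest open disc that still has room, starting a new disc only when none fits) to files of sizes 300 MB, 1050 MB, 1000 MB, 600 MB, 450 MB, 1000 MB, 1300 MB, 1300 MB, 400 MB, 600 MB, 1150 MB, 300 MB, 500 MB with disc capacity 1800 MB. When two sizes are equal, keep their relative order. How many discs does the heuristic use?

Sorted descending: 1300, 1300, 1150, 1050, 1000, 1000, 600, 600, 500, 450, 400, 300, 300.
  1300 → disc 1 (new)  [load 1300/1800]
  1300 → disc 2 (new)  [load 1300/1800]
  1150 → disc 3 (new)  [load 1150/1800]
  1050 → disc 4 (new)  [load 1050/1800]
  1000 → disc 5 (new)  [load 1000/1800]
  1000 → disc 6 (new)  [load 1000/1800]
  600 → disc 3  [load 1750/1800]
  600 → disc 4  [load 1650/1800]
  500 → disc 1  [load 1800/1800]
  450 → disc 2  [load 1750/1800]
  400 → disc 5  [load 1400/1800]
  300 → disc 5  [load 1700/1800]
  300 → disc 6  [load 1300/1800]
6 discs opened.

6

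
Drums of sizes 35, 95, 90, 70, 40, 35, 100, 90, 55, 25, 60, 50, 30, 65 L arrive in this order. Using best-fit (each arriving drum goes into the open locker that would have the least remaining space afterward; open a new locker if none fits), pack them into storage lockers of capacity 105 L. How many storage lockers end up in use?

  35 → locker 1 (new)  [load 35/105]
  95 → locker 2 (new)  [load 95/105]
  90 → locker 3 (new)  [load 90/105]
  70 → locker 1  [load 105/105]
  40 → locker 4 (new)  [load 40/105]
  35 → locker 4  [load 75/105]
  100 → locker 5 (new)  [load 100/105]
  90 → locker 6 (new)  [load 90/105]
  55 → locker 7 (new)  [load 55/105]
  25 → locker 4  [load 100/105]
  60 → locker 8 (new)  [load 60/105]
  50 → locker 7  [load 105/105]
  30 → locker 8  [load 90/105]
  65 → locker 9 (new)  [load 65/105]
9 storage lockers opened.

9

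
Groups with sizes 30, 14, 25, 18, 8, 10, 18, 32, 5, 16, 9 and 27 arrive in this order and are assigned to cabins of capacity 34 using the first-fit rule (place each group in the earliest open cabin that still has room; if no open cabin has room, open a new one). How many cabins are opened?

  30 → cabin 1 (new)  [load 30/34]
  14 → cabin 2 (new)  [load 14/34]
  25 → cabin 3 (new)  [load 25/34]
  18 → cabin 2  [load 32/34]
  8 → cabin 3  [load 33/34]
  10 → cabin 4 (new)  [load 10/34]
  18 → cabin 4  [load 28/34]
  32 → cabin 5 (new)  [load 32/34]
  5 → cabin 4  [load 33/34]
  16 → cabin 6 (new)  [load 16/34]
  9 → cabin 6  [load 25/34]
  27 → cabin 7 (new)  [load 27/34]
7 cabins opened.

7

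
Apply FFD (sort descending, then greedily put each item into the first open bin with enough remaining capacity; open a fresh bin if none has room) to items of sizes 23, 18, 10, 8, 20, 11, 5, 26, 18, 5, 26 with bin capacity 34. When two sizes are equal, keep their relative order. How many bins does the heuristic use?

Sorted descending: 26, 26, 23, 20, 18, 18, 11, 10, 8, 5, 5.
  26 → bin 1 (new)  [load 26/34]
  26 → bin 2 (new)  [load 26/34]
  23 → bin 3 (new)  [load 23/34]
  20 → bin 4 (new)  [load 20/34]
  18 → bin 5 (new)  [load 18/34]
  18 → bin 6 (new)  [load 18/34]
  11 → bin 3  [load 34/34]
  10 → bin 4  [load 30/34]
  8 → bin 1  [load 34/34]
  5 → bin 2  [load 31/34]
  5 → bin 5  [load 23/34]
6 bins opened.

6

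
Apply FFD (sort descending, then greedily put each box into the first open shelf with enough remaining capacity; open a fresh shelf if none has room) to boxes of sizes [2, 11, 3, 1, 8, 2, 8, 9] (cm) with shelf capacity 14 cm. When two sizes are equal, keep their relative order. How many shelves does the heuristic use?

Sorted descending: 11, 9, 8, 8, 3, 2, 2, 1.
  11 → shelf 1 (new)  [load 11/14]
  9 → shelf 2 (new)  [load 9/14]
  8 → shelf 3 (new)  [load 8/14]
  8 → shelf 4 (new)  [load 8/14]
  3 → shelf 1  [load 14/14]
  2 → shelf 2  [load 11/14]
  2 → shelf 2  [load 13/14]
  1 → shelf 2  [load 14/14]
4 shelves opened.

4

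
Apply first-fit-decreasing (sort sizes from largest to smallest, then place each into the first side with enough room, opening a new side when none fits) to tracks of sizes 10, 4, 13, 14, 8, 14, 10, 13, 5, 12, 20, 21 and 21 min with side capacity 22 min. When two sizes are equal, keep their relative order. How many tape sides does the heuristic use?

Sorted descending: 21, 21, 20, 14, 14, 13, 13, 12, 10, 10, 8, 5, 4.
  21 → side 1 (new)  [load 21/22]
  21 → side 2 (new)  [load 21/22]
  20 → side 3 (new)  [load 20/22]
  14 → side 4 (new)  [load 14/22]
  14 → side 5 (new)  [load 14/22]
  13 → side 6 (new)  [load 13/22]
  13 → side 7 (new)  [load 13/22]
  12 → side 8 (new)  [load 12/22]
  10 → side 8  [load 22/22]
  10 → side 9 (new)  [load 10/22]
  8 → side 4  [load 22/22]
  5 → side 5  [load 19/22]
  4 → side 6  [load 17/22]
9 tape sides opened.

9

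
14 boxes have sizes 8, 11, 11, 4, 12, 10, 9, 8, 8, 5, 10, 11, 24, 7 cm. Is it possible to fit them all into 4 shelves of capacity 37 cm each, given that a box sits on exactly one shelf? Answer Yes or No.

A valid assignment using 4 shelves:
  shelf 1: 24 + 12 = 36
  shelf 2: 11 + 11 + 11 + 4 = 37
  shelf 3: 10 + 10 + 9 + 8 = 37
  shelf 4: 8 + 8 + 7 + 5 = 28
Every load is within 37 cm, so 4 shelves suffice.

Yes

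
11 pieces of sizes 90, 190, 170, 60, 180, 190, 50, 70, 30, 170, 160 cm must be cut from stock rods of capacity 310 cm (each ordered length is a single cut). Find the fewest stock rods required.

Total = 190 + 190 + 180 + 170 + 170 + 160 + 90 + 70 + 60 + 50 + 30 = 1360 cm.
Lower bound: ⌈1360/310⌉ = 5 stock rods.
Also, 6 pieces each exceed 155 cm, and no two of those can share a stock rod, so at least 6 stock rods are needed.
A packing using 6 stock rods:
  stock rod 1: 190 + 90 + 30 = 310
  stock rod 2: 190 + 70 + 50 = 310
  stock rod 3: 180 + 60 = 240
  stock rod 4: 170 = 170
  stock rod 5: 170 = 170
  stock rod 6: 160 = 160
This matches the lower bound, so 6 is optimal.

6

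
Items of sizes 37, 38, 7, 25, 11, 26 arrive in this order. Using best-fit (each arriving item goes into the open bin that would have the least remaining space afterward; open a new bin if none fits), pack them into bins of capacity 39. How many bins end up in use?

4

  37 → bin 1 (new)  [load 37/39]
  38 → bin 2 (new)  [load 38/39]
  7 → bin 3 (new)  [load 7/39]
  25 → bin 3  [load 32/39]
  11 → bin 4 (new)  [load 11/39]
  26 → bin 4  [load 37/39]
4 bins opened.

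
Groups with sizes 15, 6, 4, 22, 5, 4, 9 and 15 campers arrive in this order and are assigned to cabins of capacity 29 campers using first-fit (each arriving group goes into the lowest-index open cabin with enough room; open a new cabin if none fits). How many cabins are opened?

  15 → cabin 1 (new)  [load 15/29]
  6 → cabin 1  [load 21/29]
  4 → cabin 1  [load 25/29]
  22 → cabin 2 (new)  [load 22/29]
  5 → cabin 2  [load 27/29]
  4 → cabin 1  [load 29/29]
  9 → cabin 3 (new)  [load 9/29]
  15 → cabin 3  [load 24/29]
3 cabins opened.

3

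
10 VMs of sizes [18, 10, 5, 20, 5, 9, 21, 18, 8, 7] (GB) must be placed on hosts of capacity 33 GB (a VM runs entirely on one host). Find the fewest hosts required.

Total = 21 + 20 + 18 + 18 + 10 + 9 + 8 + 7 + 5 + 5 = 121 GB.
Lower bound: ⌈121/33⌉ = 4 hosts.
A packing using 4 hosts:
  host 1: 21 + 10 = 31
  host 2: 20 + 9 = 29
  host 3: 18 + 8 + 7 = 33
  host 4: 18 + 5 + 5 = 28
This matches the lower bound, so 4 is optimal.

4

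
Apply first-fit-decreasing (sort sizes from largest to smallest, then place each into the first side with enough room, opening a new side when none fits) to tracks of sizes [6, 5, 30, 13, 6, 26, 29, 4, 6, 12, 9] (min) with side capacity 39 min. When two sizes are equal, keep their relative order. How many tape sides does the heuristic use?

Sorted descending: 30, 29, 26, 13, 12, 9, 6, 6, 6, 5, 4.
  30 → side 1 (new)  [load 30/39]
  29 → side 2 (new)  [load 29/39]
  26 → side 3 (new)  [load 26/39]
  13 → side 3  [load 39/39]
  12 → side 4 (new)  [load 12/39]
  9 → side 1  [load 39/39]
  6 → side 2  [load 35/39]
  6 → side 4  [load 18/39]
  6 → side 4  [load 24/39]
  5 → side 4  [load 29/39]
  4 → side 2  [load 39/39]
4 tape sides opened.

4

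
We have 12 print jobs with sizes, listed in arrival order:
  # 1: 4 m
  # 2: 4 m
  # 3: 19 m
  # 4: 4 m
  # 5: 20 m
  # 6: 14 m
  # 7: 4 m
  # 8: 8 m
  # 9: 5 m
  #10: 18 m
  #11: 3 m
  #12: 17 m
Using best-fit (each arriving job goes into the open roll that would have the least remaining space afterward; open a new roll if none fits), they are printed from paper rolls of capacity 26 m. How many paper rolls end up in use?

5

  4 → roll 1 (new)  [load 4/26]
  4 → roll 1  [load 8/26]
  19 → roll 2 (new)  [load 19/26]
  4 → roll 2  [load 23/26]
  20 → roll 3 (new)  [load 20/26]
  14 → roll 1  [load 22/26]
  4 → roll 1  [load 26/26]
  8 → roll 4 (new)  [load 8/26]
  5 → roll 3  [load 25/26]
  18 → roll 4  [load 26/26]
  3 → roll 2  [load 26/26]
  17 → roll 5 (new)  [load 17/26]
5 paper rolls opened.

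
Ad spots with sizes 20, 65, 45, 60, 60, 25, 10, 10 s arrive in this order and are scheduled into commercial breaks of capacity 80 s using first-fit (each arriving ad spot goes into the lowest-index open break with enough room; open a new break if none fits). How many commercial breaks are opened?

  20 → break 1 (new)  [load 20/80]
  65 → break 2 (new)  [load 65/80]
  45 → break 1  [load 65/80]
  60 → break 3 (new)  [load 60/80]
  60 → break 4 (new)  [load 60/80]
  25 → break 5 (new)  [load 25/80]
  10 → break 1  [load 75/80]
  10 → break 2  [load 75/80]
5 commercial breaks opened.

5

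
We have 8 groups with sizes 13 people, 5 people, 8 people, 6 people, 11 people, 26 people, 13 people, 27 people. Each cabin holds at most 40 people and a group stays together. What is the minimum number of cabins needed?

3

Total = 27 + 26 + 13 + 13 + 11 + 8 + 6 + 5 = 109 people.
Lower bound: ⌈109/40⌉ = 3 cabins.
A packing using 3 cabins:
  cabin 1: 27 + 13 = 40
  cabin 2: 26 + 13 = 39
  cabin 3: 11 + 8 + 6 + 5 = 30
This matches the lower bound, so 3 is optimal.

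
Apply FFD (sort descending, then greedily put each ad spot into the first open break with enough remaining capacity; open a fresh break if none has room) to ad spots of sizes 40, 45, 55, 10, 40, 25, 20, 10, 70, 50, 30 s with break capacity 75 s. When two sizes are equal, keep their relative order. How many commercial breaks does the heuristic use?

6

Sorted descending: 70, 55, 50, 45, 40, 40, 30, 25, 20, 10, 10.
  70 → break 1 (new)  [load 70/75]
  55 → break 2 (new)  [load 55/75]
  50 → break 3 (new)  [load 50/75]
  45 → break 4 (new)  [load 45/75]
  40 → break 5 (new)  [load 40/75]
  40 → break 6 (new)  [load 40/75]
  30 → break 4  [load 75/75]
  25 → break 3  [load 75/75]
  20 → break 2  [load 75/75]
  10 → break 5  [load 50/75]
  10 → break 5  [load 60/75]
6 commercial breaks opened.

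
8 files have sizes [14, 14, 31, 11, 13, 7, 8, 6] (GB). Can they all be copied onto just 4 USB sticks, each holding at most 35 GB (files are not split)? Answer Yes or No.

A valid assignment using 4 USB sticks:
  USB stick 1: 31 = 31
  USB stick 2: 14 + 14 + 7 = 35
  USB stick 3: 13 + 11 + 8 = 32
  USB stick 4: 6 = 6
Every load is within 35 GB, so 4 USB sticks suffice.

Yes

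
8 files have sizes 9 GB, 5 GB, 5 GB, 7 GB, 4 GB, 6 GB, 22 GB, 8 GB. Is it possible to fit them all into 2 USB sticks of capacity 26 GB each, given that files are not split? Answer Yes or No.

Total = 66 GB; ⌈66/26⌉ = 3.
At least 3 USB sticks are required, but only 2 are allowed.

No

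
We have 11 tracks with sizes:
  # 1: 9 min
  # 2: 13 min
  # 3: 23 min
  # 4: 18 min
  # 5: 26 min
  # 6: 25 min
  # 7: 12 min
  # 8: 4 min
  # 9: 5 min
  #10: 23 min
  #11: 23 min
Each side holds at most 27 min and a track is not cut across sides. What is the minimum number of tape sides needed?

8

Total = 26 + 25 + 23 + 23 + 23 + 18 + 13 + 12 + 9 + 5 + 4 = 181 min.
Lower bound: ⌈181/27⌉ = 7 tape sides.
A packing using 8 tape sides:
  side 1: 26 = 26
  side 2: 25 = 25
  side 3: 23 + 4 = 27
  side 4: 23 = 23
  side 5: 23 = 23
  side 6: 18 + 9 = 27
  side 7: 13 + 12 = 25
  side 8: 5 = 5
No arrangement into 7 tape sides stays within capacity, so 8 is optimal.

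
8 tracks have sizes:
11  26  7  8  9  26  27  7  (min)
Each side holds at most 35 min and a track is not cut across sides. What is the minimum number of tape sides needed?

4

Total = 27 + 26 + 26 + 11 + 9 + 8 + 7 + 7 = 121 min.
Lower bound: ⌈121/35⌉ = 4 tape sides.
A packing using 4 tape sides:
  side 1: 27 + 8 = 35
  side 2: 26 + 9 = 35
  side 3: 26 + 7 = 33
  side 4: 11 + 7 = 18
This matches the lower bound, so 4 is optimal.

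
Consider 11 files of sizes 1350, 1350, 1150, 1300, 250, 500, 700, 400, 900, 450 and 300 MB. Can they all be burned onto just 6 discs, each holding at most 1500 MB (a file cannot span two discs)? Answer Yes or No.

Total = 8650 MB; ⌈8650/1500⌉ = 6.
The bound of 6 does not rule out 6, but exhaustive search shows no assignment into 6 discs of capacity 1500 MB exists — the minimum is 7.

No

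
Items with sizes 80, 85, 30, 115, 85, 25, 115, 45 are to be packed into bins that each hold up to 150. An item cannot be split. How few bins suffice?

5

Total = 115 + 115 + 85 + 85 + 80 + 45 + 30 + 25 = 580.
Lower bound: ⌈580/150⌉ = 4 bins.
Also, 5 items each exceed 75, and no two of those can share a bin, so at least 5 bins are needed.
A packing using 5 bins:
  bin 1: 115 + 30 = 145
  bin 2: 115 + 25 = 140
  bin 3: 85 + 45 = 130
  bin 4: 85 = 85
  bin 5: 80 = 80
This matches the lower bound, so 5 is optimal.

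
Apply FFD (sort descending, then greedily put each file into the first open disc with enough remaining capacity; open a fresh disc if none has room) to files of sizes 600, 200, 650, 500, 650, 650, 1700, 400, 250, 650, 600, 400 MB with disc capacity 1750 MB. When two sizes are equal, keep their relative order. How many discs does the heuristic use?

Sorted descending: 1700, 650, 650, 650, 650, 600, 600, 500, 400, 400, 250, 200.
  1700 → disc 1 (new)  [load 1700/1750]
  650 → disc 2 (new)  [load 650/1750]
  650 → disc 2  [load 1300/1750]
  650 → disc 3 (new)  [load 650/1750]
  650 → disc 3  [load 1300/1750]
  600 → disc 4 (new)  [load 600/1750]
  600 → disc 4  [load 1200/1750]
  500 → disc 4  [load 1700/1750]
  400 → disc 2  [load 1700/1750]
  400 → disc 3  [load 1700/1750]
  250 → disc 5 (new)  [load 250/1750]
  200 → disc 5  [load 450/1750]
5 discs opened.

5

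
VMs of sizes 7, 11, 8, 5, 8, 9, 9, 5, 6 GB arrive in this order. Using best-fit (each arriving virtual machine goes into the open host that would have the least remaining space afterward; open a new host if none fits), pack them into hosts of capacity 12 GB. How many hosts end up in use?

7

  7 → host 1 (new)  [load 7/12]
  11 → host 2 (new)  [load 11/12]
  8 → host 3 (new)  [load 8/12]
  5 → host 1  [load 12/12]
  8 → host 4 (new)  [load 8/12]
  9 → host 5 (new)  [load 9/12]
  9 → host 6 (new)  [load 9/12]
  5 → host 7 (new)  [load 5/12]
  6 → host 7  [load 11/12]
7 hosts opened.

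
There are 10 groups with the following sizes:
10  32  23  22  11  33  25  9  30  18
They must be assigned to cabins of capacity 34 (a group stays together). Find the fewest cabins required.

Total = 33 + 32 + 30 + 25 + 23 + 22 + 18 + 11 + 10 + 9 = 213.
Lower bound: ⌈213/34⌉ = 7 cabins.
A packing using 7 cabins:
  cabin 1: 33 = 33
  cabin 2: 32 = 32
  cabin 3: 30 = 30
  cabin 4: 25 + 9 = 34
  cabin 5: 23 + 11 = 34
  cabin 6: 22 + 10 = 32
  cabin 7: 18 = 18
This matches the lower bound, so 7 is optimal.

7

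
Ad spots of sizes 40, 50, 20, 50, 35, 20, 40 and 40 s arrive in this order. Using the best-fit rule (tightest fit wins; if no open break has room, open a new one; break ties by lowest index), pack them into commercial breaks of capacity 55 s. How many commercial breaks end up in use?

7

  40 → break 1 (new)  [load 40/55]
  50 → break 2 (new)  [load 50/55]
  20 → break 3 (new)  [load 20/55]
  50 → break 4 (new)  [load 50/55]
  35 → break 3  [load 55/55]
  20 → break 5 (new)  [load 20/55]
  40 → break 6 (new)  [load 40/55]
  40 → break 7 (new)  [load 40/55]
7 commercial breaks opened.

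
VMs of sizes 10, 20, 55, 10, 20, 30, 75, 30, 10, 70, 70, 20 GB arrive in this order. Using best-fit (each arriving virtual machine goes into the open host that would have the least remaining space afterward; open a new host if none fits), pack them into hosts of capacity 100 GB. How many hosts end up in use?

  10 → host 1 (new)  [load 10/100]
  20 → host 1  [load 30/100]
  55 → host 1  [load 85/100]
  10 → host 1  [load 95/100]
  20 → host 2 (new)  [load 20/100]
  30 → host 2  [load 50/100]
  75 → host 3 (new)  [load 75/100]
  30 → host 2  [load 80/100]
  10 → host 2  [load 90/100]
  70 → host 4 (new)  [load 70/100]
  70 → host 5 (new)  [load 70/100]
  20 → host 3  [load 95/100]
5 hosts opened.

5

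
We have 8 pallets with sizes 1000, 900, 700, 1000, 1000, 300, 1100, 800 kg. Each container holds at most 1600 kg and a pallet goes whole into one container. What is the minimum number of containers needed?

6

Total = 1100 + 1000 + 1000 + 1000 + 900 + 800 + 700 + 300 = 6800 kg.
Lower bound: ⌈6800/1600⌉ = 5 containers.
A packing using 6 containers:
  container 1: 1100 + 300 = 1400
  container 2: 1000 = 1000
  container 3: 1000 = 1000
  container 4: 1000 = 1000
  container 5: 900 + 700 = 1600
  container 6: 800 = 800
No arrangement into 5 containers stays within capacity, so 6 is optimal.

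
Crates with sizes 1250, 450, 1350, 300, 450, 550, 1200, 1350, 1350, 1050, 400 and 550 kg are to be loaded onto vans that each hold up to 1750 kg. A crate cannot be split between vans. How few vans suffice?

7

Total = 1350 + 1350 + 1350 + 1250 + 1200 + 1050 + 550 + 550 + 450 + 450 + 400 + 300 = 10250 kg.
Lower bound: ⌈10250/1750⌉ = 6 vans.
A packing using 7 vans:
  van 1: 1350 + 400 = 1750
  van 2: 1350 + 300 = 1650
  van 3: 1350 = 1350
  van 4: 1250 + 450 = 1700
  van 5: 1200 + 550 = 1750
  van 6: 1050 + 550 = 1600
  van 7: 450 = 450
No arrangement into 6 vans stays within capacity, so 7 is optimal.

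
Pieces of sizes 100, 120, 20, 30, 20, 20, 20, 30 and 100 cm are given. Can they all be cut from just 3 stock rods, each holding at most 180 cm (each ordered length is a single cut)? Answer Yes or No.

A valid assignment using 3 stock rods:
  stock rod 1: 120 + 30 + 30 = 180
  stock rod 2: 100 + 20 + 20 + 20 + 20 = 180
  stock rod 3: 100 = 100
Every load is within 180 cm, so 3 stock rods suffice.

Yes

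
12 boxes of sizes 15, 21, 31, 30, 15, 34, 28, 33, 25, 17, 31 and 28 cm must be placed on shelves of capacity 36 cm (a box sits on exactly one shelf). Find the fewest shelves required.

Total = 34 + 33 + 31 + 31 + 30 + 28 + 28 + 25 + 21 + 17 + 15 + 15 = 308 cm.
Lower bound: ⌈308/36⌉ = 9 shelves.
A packing using 10 shelves:
  shelf 1: 34 = 34
  shelf 2: 33 = 33
  shelf 3: 31 = 31
  shelf 4: 31 = 31
  shelf 5: 30 = 30
  shelf 6: 28 = 28
  shelf 7: 28 = 28
  shelf 8: 25 = 25
  shelf 9: 21 + 15 = 36
  shelf 10: 17 + 15 = 32
No arrangement into 9 shelves stays within capacity, so 10 is optimal.

10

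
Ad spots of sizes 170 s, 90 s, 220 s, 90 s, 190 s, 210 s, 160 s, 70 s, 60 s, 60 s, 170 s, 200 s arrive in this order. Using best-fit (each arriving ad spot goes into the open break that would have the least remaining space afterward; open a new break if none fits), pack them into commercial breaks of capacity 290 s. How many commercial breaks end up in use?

  170 → break 1 (new)  [load 170/290]
  90 → break 1  [load 260/290]
  220 → break 2 (new)  [load 220/290]
  90 → break 3 (new)  [load 90/290]
  190 → break 3  [load 280/290]
  210 → break 4 (new)  [load 210/290]
  160 → break 5 (new)  [load 160/290]
  70 → break 2  [load 290/290]
  60 → break 4  [load 270/290]
  60 → break 5  [load 220/290]
  170 → break 6 (new)  [load 170/290]
  200 → break 7 (new)  [load 200/290]
7 commercial breaks opened.

7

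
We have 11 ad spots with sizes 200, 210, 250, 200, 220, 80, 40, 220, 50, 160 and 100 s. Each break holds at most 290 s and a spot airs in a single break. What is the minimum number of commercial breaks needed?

Total = 250 + 220 + 220 + 210 + 200 + 200 + 160 + 100 + 80 + 50 + 40 = 1730 s.
Lower bound: ⌈1730/290⌉ = 6 commercial breaks.
Also, 7 ad spots each exceed 145 s, and no two of those can share a break, so at least 7 commercial breaks are needed.
A packing using 7 commercial breaks:
  break 1: 250 + 40 = 290
  break 2: 220 + 50 = 270
  break 3: 220 = 220
  break 4: 210 + 80 = 290
  break 5: 200 = 200
  break 6: 200 = 200
  break 7: 160 + 100 = 260
This matches the lower bound, so 7 is optimal.

7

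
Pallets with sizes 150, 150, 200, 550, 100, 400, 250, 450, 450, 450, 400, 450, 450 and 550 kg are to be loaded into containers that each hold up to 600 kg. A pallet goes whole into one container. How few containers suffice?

Total = 550 + 550 + 450 + 450 + 450 + 450 + 450 + 400 + 400 + 250 + 200 + 150 + 150 + 100 = 5000 kg.
Lower bound: ⌈5000/600⌉ = 9 containers.
A packing using 10 containers:
  container 1: 550 = 550
  container 2: 550 = 550
  container 3: 450 + 150 = 600
  container 4: 450 + 150 = 600
  container 5: 450 + 100 = 550
  container 6: 450 = 450
  container 7: 450 = 450
  container 8: 400 + 200 = 600
  container 9: 400 = 400
  container 10: 250 = 250
No arrangement into 9 containers stays within capacity, so 10 is optimal.

10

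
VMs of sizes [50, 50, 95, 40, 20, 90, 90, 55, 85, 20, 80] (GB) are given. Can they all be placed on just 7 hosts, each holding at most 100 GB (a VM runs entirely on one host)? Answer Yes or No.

Total = 675 GB; ⌈675/100⌉ = 7.
The bound of 7 does not rule out 7, but exhaustive search shows no assignment into 7 hosts of capacity 100 GB exists — the minimum is 8.

No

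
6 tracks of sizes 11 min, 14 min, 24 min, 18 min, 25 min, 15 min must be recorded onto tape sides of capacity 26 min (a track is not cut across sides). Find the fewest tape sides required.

5

Total = 25 + 24 + 18 + 15 + 14 + 11 = 107 min.
Lower bound: ⌈107/26⌉ = 5 tape sides.
A packing using 5 tape sides:
  side 1: 25 = 25
  side 2: 24 = 24
  side 3: 18 = 18
  side 4: 15 + 11 = 26
  side 5: 14 = 14
This matches the lower bound, so 5 is optimal.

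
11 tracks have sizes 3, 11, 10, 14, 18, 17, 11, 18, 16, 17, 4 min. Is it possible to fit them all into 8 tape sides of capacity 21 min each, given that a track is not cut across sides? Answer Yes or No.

Yes

A valid assignment using 8 tape sides:
  side 1: 18 + 3 = 21
  side 2: 18 = 18
  side 3: 17 + 4 = 21
  side 4: 17 = 17
  side 5: 16 = 16
  side 6: 14 = 14
  side 7: 11 + 10 = 21
  side 8: 11 = 11
Every load is within 21 min, so 8 tape sides suffice.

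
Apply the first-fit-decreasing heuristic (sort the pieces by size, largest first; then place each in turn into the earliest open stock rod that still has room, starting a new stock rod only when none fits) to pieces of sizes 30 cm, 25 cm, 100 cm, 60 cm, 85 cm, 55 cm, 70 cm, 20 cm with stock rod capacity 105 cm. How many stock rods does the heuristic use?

Sorted descending: 100, 85, 70, 60, 55, 30, 25, 20.
  100 → stock rod 1 (new)  [load 100/105]
  85 → stock rod 2 (new)  [load 85/105]
  70 → stock rod 3 (new)  [load 70/105]
  60 → stock rod 4 (new)  [load 60/105]
  55 → stock rod 5 (new)  [load 55/105]
  30 → stock rod 3  [load 100/105]
  25 → stock rod 4  [load 85/105]
  20 → stock rod 2  [load 105/105]
5 stock rods opened.

5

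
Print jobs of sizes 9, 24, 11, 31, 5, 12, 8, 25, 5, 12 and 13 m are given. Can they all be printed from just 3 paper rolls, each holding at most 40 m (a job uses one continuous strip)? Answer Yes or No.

Total = 155 m; ⌈155/40⌉ = 4.
At least 4 paper rolls are required, but only 3 are allowed.

No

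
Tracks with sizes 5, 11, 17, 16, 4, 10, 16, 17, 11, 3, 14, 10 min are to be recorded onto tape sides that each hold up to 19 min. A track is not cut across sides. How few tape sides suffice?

Total = 17 + 17 + 16 + 16 + 14 + 11 + 11 + 10 + 10 + 5 + 4 + 3 = 134 min.
Lower bound: ⌈134/19⌉ = 8 tape sides.
Also, 9 tracks each exceed 19/2 min, and no two of those can share a side, so at least 9 tape sides are needed.
A packing using 9 tape sides:
  side 1: 17 = 17
  side 2: 17 = 17
  side 3: 16 + 3 = 19
  side 4: 16 = 16
  side 5: 14 + 5 = 19
  side 6: 11 + 4 = 15
  side 7: 11 = 11
  side 8: 10 = 10
  side 9: 10 = 10
This matches the lower bound, so 9 is optimal.

9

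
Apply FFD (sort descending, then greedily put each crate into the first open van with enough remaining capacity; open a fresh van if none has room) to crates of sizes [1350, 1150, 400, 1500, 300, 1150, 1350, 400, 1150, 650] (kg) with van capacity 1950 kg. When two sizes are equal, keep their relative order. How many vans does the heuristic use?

6

Sorted descending: 1500, 1350, 1350, 1150, 1150, 1150, 650, 400, 400, 300.
  1500 → van 1 (new)  [load 1500/1950]
  1350 → van 2 (new)  [load 1350/1950]
  1350 → van 3 (new)  [load 1350/1950]
  1150 → van 4 (new)  [load 1150/1950]
  1150 → van 5 (new)  [load 1150/1950]
  1150 → van 6 (new)  [load 1150/1950]
  650 → van 4  [load 1800/1950]
  400 → van 1  [load 1900/1950]
  400 → van 2  [load 1750/1950]
  300 → van 3  [load 1650/1950]
6 vans opened.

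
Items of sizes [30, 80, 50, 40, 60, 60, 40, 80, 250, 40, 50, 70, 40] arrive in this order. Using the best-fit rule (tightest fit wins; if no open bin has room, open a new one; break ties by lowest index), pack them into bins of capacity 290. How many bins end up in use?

4

  30 → bin 1 (new)  [load 30/290]
  80 → bin 1  [load 110/290]
  50 → bin 1  [load 160/290]
  40 → bin 1  [load 200/290]
  60 → bin 1  [load 260/290]
  60 → bin 2 (new)  [load 60/290]
  40 → bin 2  [load 100/290]
  80 → bin 2  [load 180/290]
  250 → bin 3 (new)  [load 250/290]
  40 → bin 3  [load 290/290]
  50 → bin 2  [load 230/290]
  70 → bin 4 (new)  [load 70/290]
  40 → bin 2  [load 270/290]
4 bins opened.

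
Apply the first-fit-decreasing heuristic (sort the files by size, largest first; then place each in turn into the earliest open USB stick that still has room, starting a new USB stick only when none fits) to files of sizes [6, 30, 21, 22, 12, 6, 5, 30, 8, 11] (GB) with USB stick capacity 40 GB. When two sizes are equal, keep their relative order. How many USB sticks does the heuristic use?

Sorted descending: 30, 30, 22, 21, 12, 11, 8, 6, 6, 5.
  30 → USB stick 1 (new)  [load 30/40]
  30 → USB stick 2 (new)  [load 30/40]
  22 → USB stick 3 (new)  [load 22/40]
  21 → USB stick 4 (new)  [load 21/40]
  12 → USB stick 3  [load 34/40]
  11 → USB stick 4  [load 32/40]
  8 → USB stick 1  [load 38/40]
  6 → USB stick 2  [load 36/40]
  6 → USB stick 3  [load 40/40]
  5 → USB stick 4  [load 37/40]
4 USB sticks opened.

4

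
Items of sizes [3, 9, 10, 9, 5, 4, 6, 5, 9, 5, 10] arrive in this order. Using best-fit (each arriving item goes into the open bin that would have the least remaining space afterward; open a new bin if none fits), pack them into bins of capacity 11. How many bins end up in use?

8

  3 → bin 1 (new)  [load 3/11]
  9 → bin 2 (new)  [load 9/11]
  10 → bin 3 (new)  [load 10/11]
  9 → bin 4 (new)  [load 9/11]
  5 → bin 1  [load 8/11]
  4 → bin 5 (new)  [load 4/11]
  6 → bin 5  [load 10/11]
  5 → bin 6 (new)  [load 5/11]
  9 → bin 7 (new)  [load 9/11]
  5 → bin 6  [load 10/11]
  10 → bin 8 (new)  [load 10/11]
8 bins opened.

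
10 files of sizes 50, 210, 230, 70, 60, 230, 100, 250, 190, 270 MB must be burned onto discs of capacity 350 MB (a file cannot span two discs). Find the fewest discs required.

6

Total = 270 + 250 + 230 + 230 + 210 + 190 + 100 + 70 + 60 + 50 = 1660 MB.
Lower bound: ⌈1660/350⌉ = 5 discs.
Also, 6 files each exceed 175 MB, and no two of those can share a disc, so at least 6 discs are needed.
A packing using 6 discs:
  disc 1: 270 + 70 = 340
  disc 2: 250 + 100 = 350
  disc 3: 230 + 60 + 50 = 340
  disc 4: 230 = 230
  disc 5: 210 = 210
  disc 6: 190 = 190
This matches the lower bound, so 6 is optimal.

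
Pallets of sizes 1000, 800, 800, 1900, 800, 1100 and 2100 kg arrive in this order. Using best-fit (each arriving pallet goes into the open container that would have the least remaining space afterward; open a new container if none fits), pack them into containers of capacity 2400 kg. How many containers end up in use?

  1000 → container 1 (new)  [load 1000/2400]
  800 → container 1  [load 1800/2400]
  800 → container 2 (new)  [load 800/2400]
  1900 → container 3 (new)  [load 1900/2400]
  800 → container 2  [load 1600/2400]
  1100 → container 4 (new)  [load 1100/2400]
  2100 → container 5 (new)  [load 2100/2400]
5 containers opened.

5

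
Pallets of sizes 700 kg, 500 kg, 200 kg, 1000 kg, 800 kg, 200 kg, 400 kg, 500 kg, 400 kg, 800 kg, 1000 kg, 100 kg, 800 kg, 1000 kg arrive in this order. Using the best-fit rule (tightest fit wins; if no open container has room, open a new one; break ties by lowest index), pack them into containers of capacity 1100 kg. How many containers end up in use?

9

  700 → container 1 (new)  [load 700/1100]
  500 → container 2 (new)  [load 500/1100]
  200 → container 1  [load 900/1100]
  1000 → container 3 (new)  [load 1000/1100]
  800 → container 4 (new)  [load 800/1100]
  200 → container 1  [load 1100/1100]
  400 → container 2  [load 900/1100]
  500 → container 5 (new)  [load 500/1100]
  400 → container 5  [load 900/1100]
  800 → container 6 (new)  [load 800/1100]
  1000 → container 7 (new)  [load 1000/1100]
  100 → container 3  [load 1100/1100]
  800 → container 8 (new)  [load 800/1100]
  1000 → container 9 (new)  [load 1000/1100]
9 containers opened.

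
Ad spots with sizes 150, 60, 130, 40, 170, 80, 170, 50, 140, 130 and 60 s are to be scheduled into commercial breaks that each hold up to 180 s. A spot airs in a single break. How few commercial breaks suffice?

Total = 170 + 170 + 150 + 140 + 130 + 130 + 80 + 60 + 60 + 50 + 40 = 1180 s.
Lower bound: ⌈1180/180⌉ = 7 commercial breaks.
A packing using 8 commercial breaks:
  break 1: 170 = 170
  break 2: 170 = 170
  break 3: 150 = 150
  break 4: 140 + 40 = 180
  break 5: 130 + 50 = 180
  break 6: 130 = 130
  break 7: 80 + 60 = 140
  break 8: 60 = 60
No arrangement into 7 commercial breaks stays within capacity, so 8 is optimal.

8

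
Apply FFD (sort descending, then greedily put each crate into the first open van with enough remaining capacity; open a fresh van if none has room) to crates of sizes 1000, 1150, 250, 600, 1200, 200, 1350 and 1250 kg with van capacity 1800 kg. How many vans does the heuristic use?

Sorted descending: 1350, 1250, 1200, 1150, 1000, 600, 250, 200.
  1350 → van 1 (new)  [load 1350/1800]
  1250 → van 2 (new)  [load 1250/1800]
  1200 → van 3 (new)  [load 1200/1800]
  1150 → van 4 (new)  [load 1150/1800]
  1000 → van 5 (new)  [load 1000/1800]
  600 → van 3  [load 1800/1800]
  250 → van 1  [load 1600/1800]
  200 → van 1  [load 1800/1800]
5 vans opened.

5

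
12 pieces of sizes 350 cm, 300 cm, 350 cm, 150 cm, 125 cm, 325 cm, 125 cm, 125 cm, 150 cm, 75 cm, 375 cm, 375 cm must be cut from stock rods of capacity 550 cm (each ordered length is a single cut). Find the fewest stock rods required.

6

Total = 375 + 375 + 350 + 350 + 325 + 300 + 150 + 150 + 125 + 125 + 125 + 75 = 2825 cm.
Lower bound: ⌈2825/550⌉ = 6 stock rods.
A packing using 6 stock rods:
  stock rod 1: 375 + 150 = 525
  stock rod 2: 375 + 150 = 525
  stock rod 3: 350 + 125 + 75 = 550
  stock rod 4: 350 + 125 = 475
  stock rod 5: 325 + 125 = 450
  stock rod 6: 300 = 300
This matches the lower bound, so 6 is optimal.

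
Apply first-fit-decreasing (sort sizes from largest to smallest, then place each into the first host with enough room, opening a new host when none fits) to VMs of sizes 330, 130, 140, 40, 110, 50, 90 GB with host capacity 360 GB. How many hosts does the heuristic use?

Sorted descending: 330, 140, 130, 110, 90, 50, 40.
  330 → host 1 (new)  [load 330/360]
  140 → host 2 (new)  [load 140/360]
  130 → host 2  [load 270/360]
  110 → host 3 (new)  [load 110/360]
  90 → host 2  [load 360/360]
  50 → host 3  [load 160/360]
  40 → host 3  [load 200/360]
3 hosts opened.

3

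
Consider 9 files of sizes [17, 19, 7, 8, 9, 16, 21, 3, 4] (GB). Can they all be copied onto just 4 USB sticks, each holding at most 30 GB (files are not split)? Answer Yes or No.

A valid assignment using 4 USB sticks:
  USB stick 1: 21 + 9 = 30
  USB stick 2: 19 + 8 + 3 = 30
  USB stick 3: 17 + 7 + 4 = 28
  USB stick 4: 16 = 16
Every load is within 30 GB, so 4 USB sticks suffice.

Yes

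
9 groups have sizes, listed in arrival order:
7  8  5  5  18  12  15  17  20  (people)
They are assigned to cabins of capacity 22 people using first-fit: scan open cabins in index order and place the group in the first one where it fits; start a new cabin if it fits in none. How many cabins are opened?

  7 → cabin 1 (new)  [load 7/22]
  8 → cabin 1  [load 15/22]
  5 → cabin 1  [load 20/22]
  5 → cabin 2 (new)  [load 5/22]
  18 → cabin 3 (new)  [load 18/22]
  12 → cabin 2  [load 17/22]
  15 → cabin 4 (new)  [load 15/22]
  17 → cabin 5 (new)  [load 17/22]
  20 → cabin 6 (new)  [load 20/22]
6 cabins opened.

6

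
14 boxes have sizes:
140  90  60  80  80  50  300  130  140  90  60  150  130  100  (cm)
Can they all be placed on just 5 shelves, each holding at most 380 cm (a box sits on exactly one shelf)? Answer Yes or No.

Yes

A valid assignment using 5 shelves:
  shelf 1: 300 + 80 = 380
  shelf 2: 150 + 140 + 90 = 380
  shelf 3: 140 + 130 + 100 = 370
  shelf 4: 130 + 90 + 80 + 60 = 360
  shelf 5: 60 + 50 = 110
Every load is within 380 cm, so 5 shelves suffice.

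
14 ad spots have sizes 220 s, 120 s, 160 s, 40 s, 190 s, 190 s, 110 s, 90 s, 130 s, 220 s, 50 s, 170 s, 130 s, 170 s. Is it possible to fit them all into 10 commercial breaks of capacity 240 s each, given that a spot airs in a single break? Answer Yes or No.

A valid assignment using 10 commercial breaks:
  break 1: 220 = 220
  break 2: 220 = 220
  break 3: 190 + 50 = 240
  break 4: 190 + 40 = 230
  break 5: 170 = 170
  break 6: 170 = 170
  break 7: 160 = 160
  break 8: 130 + 110 = 240
  break 9: 130 + 90 = 220
  break 10: 120 = 120
Every load is within 240 s, so 10 commercial breaks suffice.

Yes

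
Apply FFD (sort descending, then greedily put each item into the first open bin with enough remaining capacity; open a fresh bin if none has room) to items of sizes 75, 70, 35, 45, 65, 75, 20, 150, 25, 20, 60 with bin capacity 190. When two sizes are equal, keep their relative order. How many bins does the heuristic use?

4

Sorted descending: 150, 75, 75, 70, 65, 60, 45, 35, 25, 20, 20.
  150 → bin 1 (new)  [load 150/190]
  75 → bin 2 (new)  [load 75/190]
  75 → bin 2  [load 150/190]
  70 → bin 3 (new)  [load 70/190]
  65 → bin 3  [load 135/190]
  60 → bin 4 (new)  [load 60/190]
  45 → bin 3  [load 180/190]
  35 → bin 1  [load 185/190]
  25 → bin 2  [load 175/190]
  20 → bin 4  [load 80/190]
  20 → bin 4  [load 100/190]
4 bins opened.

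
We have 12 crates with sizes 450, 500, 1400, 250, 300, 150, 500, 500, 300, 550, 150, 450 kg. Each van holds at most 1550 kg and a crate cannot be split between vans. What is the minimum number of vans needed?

Total = 1400 + 550 + 500 + 500 + 500 + 450 + 450 + 300 + 300 + 250 + 150 + 150 = 5500 kg.
Lower bound: ⌈5500/1550⌉ = 4 vans.
A packing using 4 vans:
  van 1: 1400 + 150 = 1550
  van 2: 550 + 500 + 500 = 1550
  van 3: 500 + 450 + 450 + 150 = 1550
  van 4: 300 + 300 + 250 = 850
This matches the lower bound, so 4 is optimal.

4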